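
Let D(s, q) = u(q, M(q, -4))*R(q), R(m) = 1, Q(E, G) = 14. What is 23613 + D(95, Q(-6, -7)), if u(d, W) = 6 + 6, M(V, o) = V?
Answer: 23625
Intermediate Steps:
u(d, W) = 12
D(s, q) = 12 (D(s, q) = 12*1 = 12)
23613 + D(95, Q(-6, -7)) = 23613 + 12 = 23625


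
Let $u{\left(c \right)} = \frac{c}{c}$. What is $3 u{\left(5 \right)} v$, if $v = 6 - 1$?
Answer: $15$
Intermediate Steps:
$u{\left(c \right)} = 1$
$v = 5$ ($v = 6 - 1 = 5$)
$3 u{\left(5 \right)} v = 3 \cdot 1 \cdot 5 = 3 \cdot 5 = 15$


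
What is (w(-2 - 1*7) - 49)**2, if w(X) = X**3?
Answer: 605284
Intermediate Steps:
(w(-2 - 1*7) - 49)**2 = ((-2 - 1*7)**3 - 49)**2 = ((-2 - 7)**3 - 49)**2 = ((-9)**3 - 49)**2 = (-729 - 49)**2 = (-778)**2 = 605284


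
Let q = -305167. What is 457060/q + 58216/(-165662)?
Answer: -46741537896/25277287777 ≈ -1.8492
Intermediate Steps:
457060/q + 58216/(-165662) = 457060/(-305167) + 58216/(-165662) = 457060*(-1/305167) + 58216*(-1/165662) = -457060/305167 - 29108/82831 = -46741537896/25277287777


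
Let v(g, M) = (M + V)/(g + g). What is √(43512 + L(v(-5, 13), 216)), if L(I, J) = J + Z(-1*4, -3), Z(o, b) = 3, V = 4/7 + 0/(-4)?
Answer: 3*√4859 ≈ 209.12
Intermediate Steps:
V = 4/7 (V = 4*(⅐) + 0*(-¼) = 4/7 + 0 = 4/7 ≈ 0.57143)
v(g, M) = (4/7 + M)/(2*g) (v(g, M) = (M + 4/7)/(g + g) = (4/7 + M)/((2*g)) = (4/7 + M)*(1/(2*g)) = (4/7 + M)/(2*g))
L(I, J) = 3 + J (L(I, J) = J + 3 = 3 + J)
√(43512 + L(v(-5, 13), 216)) = √(43512 + (3 + 216)) = √(43512 + 219) = √43731 = 3*√4859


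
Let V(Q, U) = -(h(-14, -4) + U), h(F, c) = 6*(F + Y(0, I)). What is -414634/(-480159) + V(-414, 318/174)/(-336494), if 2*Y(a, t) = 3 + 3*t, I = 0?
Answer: 2022557422643/2342774026917 ≈ 0.86332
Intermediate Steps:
Y(a, t) = 3/2 + 3*t/2 (Y(a, t) = (3 + 3*t)/2 = 3/2 + 3*t/2)
h(F, c) = 9 + 6*F (h(F, c) = 6*(F + (3/2 + (3/2)*0)) = 6*(F + (3/2 + 0)) = 6*(F + 3/2) = 6*(3/2 + F) = 9 + 6*F)
V(Q, U) = 75 - U (V(Q, U) = -((9 + 6*(-14)) + U) = -((9 - 84) + U) = -(-75 + U) = 75 - U)
-414634/(-480159) + V(-414, 318/174)/(-336494) = -414634/(-480159) + (75 - 318/174)/(-336494) = -414634*(-1/480159) + (75 - 318/174)*(-1/336494) = 414634/480159 + (75 - 1*53/29)*(-1/336494) = 414634/480159 + (75 - 53/29)*(-1/336494) = 414634/480159 + (2122/29)*(-1/336494) = 414634/480159 - 1061/4879163 = 2022557422643/2342774026917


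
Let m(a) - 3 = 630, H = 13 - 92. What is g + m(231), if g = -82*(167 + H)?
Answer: -6583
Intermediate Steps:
H = -79
m(a) = 633 (m(a) = 3 + 630 = 633)
g = -7216 (g = -82*(167 - 79) = -82*88 = -7216)
g + m(231) = -7216 + 633 = -6583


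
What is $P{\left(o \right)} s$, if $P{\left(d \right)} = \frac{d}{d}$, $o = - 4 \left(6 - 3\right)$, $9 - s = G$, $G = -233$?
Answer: $242$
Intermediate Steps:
$s = 242$ ($s = 9 - -233 = 9 + 233 = 242$)
$o = -12$ ($o = \left(-4\right) 3 = -12$)
$P{\left(d \right)} = 1$
$P{\left(o \right)} s = 1 \cdot 242 = 242$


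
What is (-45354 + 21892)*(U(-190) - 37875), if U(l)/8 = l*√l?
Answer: 888623250 + 35662240*I*√190 ≈ 8.8862e+8 + 4.9157e+8*I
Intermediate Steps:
U(l) = 8*l^(3/2) (U(l) = 8*(l*√l) = 8*l^(3/2))
(-45354 + 21892)*(U(-190) - 37875) = (-45354 + 21892)*(8*(-190)^(3/2) - 37875) = -23462*(8*(-190*I*√190) - 37875) = -23462*(-1520*I*√190 - 37875) = -23462*(-37875 - 1520*I*√190) = 888623250 + 35662240*I*√190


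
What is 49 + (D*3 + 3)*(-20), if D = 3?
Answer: -191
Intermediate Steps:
49 + (D*3 + 3)*(-20) = 49 + (3*3 + 3)*(-20) = 49 + (9 + 3)*(-20) = 49 + 12*(-20) = 49 - 240 = -191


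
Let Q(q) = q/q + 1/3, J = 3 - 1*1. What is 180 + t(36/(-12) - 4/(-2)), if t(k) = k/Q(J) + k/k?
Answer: 721/4 ≈ 180.25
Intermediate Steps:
J = 2 (J = 3 - 1 = 2)
Q(q) = 4/3 (Q(q) = 1 + 1*(⅓) = 1 + ⅓ = 4/3)
t(k) = 1 + 3*k/4 (t(k) = k/(4/3) + k/k = k*(¾) + 1 = 3*k/4 + 1 = 1 + 3*k/4)
180 + t(36/(-12) - 4/(-2)) = 180 + (1 + 3*(36/(-12) - 4/(-2))/4) = 180 + (1 + 3*(36*(-1/12) - 4*(-½))/4) = 180 + (1 + 3*(-3 + 2)/4) = 180 + (1 + (¾)*(-1)) = 180 + (1 - ¾) = 180 + ¼ = 721/4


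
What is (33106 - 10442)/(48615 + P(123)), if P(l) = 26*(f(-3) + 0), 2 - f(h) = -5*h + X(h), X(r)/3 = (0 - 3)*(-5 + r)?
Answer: 22664/46405 ≈ 0.48840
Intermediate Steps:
X(r) = 45 - 9*r (X(r) = 3*((0 - 3)*(-5 + r)) = 3*(-3*(-5 + r)) = 3*(15 - 3*r) = 45 - 9*r)
f(h) = -43 + 14*h (f(h) = 2 - (-5*h + (45 - 9*h)) = 2 - (45 - 14*h) = 2 + (-45 + 14*h) = -43 + 14*h)
P(l) = -2210 (P(l) = 26*((-43 + 14*(-3)) + 0) = 26*((-43 - 42) + 0) = 26*(-85 + 0) = 26*(-85) = -2210)
(33106 - 10442)/(48615 + P(123)) = (33106 - 10442)/(48615 - 2210) = 22664/46405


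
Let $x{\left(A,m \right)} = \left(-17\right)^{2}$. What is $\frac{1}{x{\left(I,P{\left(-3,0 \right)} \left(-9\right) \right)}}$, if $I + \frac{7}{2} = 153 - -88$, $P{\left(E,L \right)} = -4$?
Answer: $\frac{1}{289} \approx 0.0034602$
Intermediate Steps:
$I = \frac{475}{2}$ ($I = - \frac{7}{2} + \left(153 - -88\right) = - \frac{7}{2} + \left(153 + 88\right) = - \frac{7}{2} + 241 = \frac{475}{2} \approx 237.5$)
$x{\left(A,m \right)} = 289$
$\frac{1}{x{\left(I,P{\left(-3,0 \right)} \left(-9\right) \right)}} = \frac{1}{289}$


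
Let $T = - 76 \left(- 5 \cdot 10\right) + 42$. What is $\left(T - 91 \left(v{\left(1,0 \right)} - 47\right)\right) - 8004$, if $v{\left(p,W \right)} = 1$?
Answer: $24$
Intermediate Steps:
$T = 3842$ ($T = - 76 \left(\left(-1\right) 50\right) + 42 = \left(-76\right) \left(-50\right) + 42 = 3800 + 42 = 3842$)
$\left(T - 91 \left(v{\left(1,0 \right)} - 47\right)\right) - 8004 = \left(3842 - 91 \left(1 - 47\right)\right) - 8004 = \left(3842 - -4186\right) - 8004 = \left(3842 + 4186\right) - 8004 = 8028 - 8004 = 24$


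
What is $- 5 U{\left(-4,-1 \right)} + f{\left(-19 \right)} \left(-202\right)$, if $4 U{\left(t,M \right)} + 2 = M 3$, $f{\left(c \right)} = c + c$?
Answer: $\frac{30729}{4} \approx 7682.3$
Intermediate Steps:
$f{\left(c \right)} = 2 c$
$U{\left(t,M \right)} = - \frac{1}{2} + \frac{3 M}{4}$ ($U{\left(t,M \right)} = - \frac{1}{2} + \frac{M 3}{4} = - \frac{1}{2} + \frac{3 M}{4}$)
$- 5 U{\left(-4,-1 \right)} + f{\left(-19 \right)} \left(-202\right) = - 5 \left(- \frac{1}{2} + \frac{3}{4} \left(-1\right)\right) + 2 \left(-19\right) \left(-202\right) = - 5 \left(- \frac{1}{2} - \frac{3}{4}\right) - -7676 = \left(-5\right) \left(- \frac{5}{4}\right) + 7676 = \frac{25}{4} + 7676 = \frac{30729}{4}$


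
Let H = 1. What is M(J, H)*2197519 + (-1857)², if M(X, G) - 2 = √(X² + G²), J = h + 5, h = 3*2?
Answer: 7843487 + 2197519*√122 ≈ 3.2116e+7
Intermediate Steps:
h = 6
J = 11 (J = 6 + 5 = 11)
M(X, G) = 2 + √(G² + X²) (M(X, G) = 2 + √(X² + G²) = 2 + √(G² + X²))
M(J, H)*2197519 + (-1857)² = (2 + √(1² + 11²))*2197519 + (-1857)² = (2 + √(1 + 121))*2197519 + 3448449 = (2 + √122)*2197519 + 3448449 = (4395038 + 2197519*√122) + 3448449 = 7843487 + 2197519*√122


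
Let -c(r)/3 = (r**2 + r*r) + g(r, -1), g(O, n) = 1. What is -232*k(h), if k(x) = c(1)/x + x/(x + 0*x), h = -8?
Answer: -493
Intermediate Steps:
c(r) = -3 - 6*r**2 (c(r) = -3*((r**2 + r*r) + 1) = -3*((r**2 + r**2) + 1) = -3*(2*r**2 + 1) = -3*(1 + 2*r**2) = -3 - 6*r**2)
k(x) = 1 - 9/x (k(x) = (-3 - 6*1**2)/x + x/(x + 0*x) = (-3 - 6*1)/x + x/(x + 0) = (-3 - 6)/x + x/x = -9/x + 1 = 1 - 9/x)
-232*k(h) = -232*(-9 - 8)/(-8) = -(-29)*(-17) = -232*17/8 = -493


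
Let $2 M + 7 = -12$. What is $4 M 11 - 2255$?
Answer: $-2673$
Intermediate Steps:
$M = - \frac{19}{2}$ ($M = - \frac{7}{2} + \frac{1}{2} \left(-12\right) = - \frac{7}{2} - 6 = - \frac{19}{2} \approx -9.5$)
$4 M 11 - 2255 = 4 \left(- \frac{19}{2}\right) 11 - 2255 = \left(-38\right) 11 - 2255 = -418 - 2255 = -2673$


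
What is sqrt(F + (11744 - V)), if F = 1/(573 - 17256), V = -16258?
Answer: sqrt(7793586320295)/16683 ≈ 167.34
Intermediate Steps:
F = -1/16683 (F = 1/(-16683) = -1/16683 ≈ -5.9941e-5)
sqrt(F + (11744 - V)) = sqrt(-1/16683 + (11744 - 1*(-16258))) = sqrt(-1/16683 + (11744 + 16258)) = sqrt(-1/16683 + 28002) = sqrt(467157365/16683) = sqrt(7793586320295)/16683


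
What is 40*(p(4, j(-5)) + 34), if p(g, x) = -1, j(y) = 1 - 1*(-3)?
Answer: 1320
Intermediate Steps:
j(y) = 4 (j(y) = 1 + 3 = 4)
40*(p(4, j(-5)) + 34) = 40*(-1 + 34) = 40*33 = 1320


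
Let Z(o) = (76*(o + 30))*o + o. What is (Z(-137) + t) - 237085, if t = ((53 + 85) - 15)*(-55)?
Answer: 870097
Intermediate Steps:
t = -6765 (t = (138 - 15)*(-55) = 123*(-55) = -6765)
Z(o) = o + o*(2280 + 76*o) (Z(o) = (76*(30 + o))*o + o = (2280 + 76*o)*o + o = o*(2280 + 76*o) + o = o + o*(2280 + 76*o))
(Z(-137) + t) - 237085 = (-137*(2281 + 76*(-137)) - 6765) - 237085 = (-137*(2281 - 10412) - 6765) - 237085 = (-137*(-8131) - 6765) - 237085 = (1113947 - 6765) - 237085 = 1107182 - 237085 = 870097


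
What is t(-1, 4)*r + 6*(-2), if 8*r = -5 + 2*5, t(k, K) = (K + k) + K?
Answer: -61/8 ≈ -7.6250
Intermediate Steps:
t(k, K) = k + 2*K
r = 5/8 (r = (-5 + 2*5)/8 = (-5 + 10)/8 = (⅛)*5 = 5/8 ≈ 0.62500)
t(-1, 4)*r + 6*(-2) = (-1 + 2*4)*(5/8) + 6*(-2) = (-1 + 8)*(5/8) - 12 = 7*(5/8) - 12 = 35/8 - 12 = -61/8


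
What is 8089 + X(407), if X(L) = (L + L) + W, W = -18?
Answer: 8885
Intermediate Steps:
X(L) = -18 + 2*L (X(L) = (L + L) - 18 = 2*L - 18 = -18 + 2*L)
8089 + X(407) = 8089 + (-18 + 2*407) = 8089 + (-18 + 814) = 8089 + 796 = 8885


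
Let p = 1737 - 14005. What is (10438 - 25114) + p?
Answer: -26944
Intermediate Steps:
p = -12268
(10438 - 25114) + p = (10438 - 25114) - 12268 = -14676 - 12268 = -26944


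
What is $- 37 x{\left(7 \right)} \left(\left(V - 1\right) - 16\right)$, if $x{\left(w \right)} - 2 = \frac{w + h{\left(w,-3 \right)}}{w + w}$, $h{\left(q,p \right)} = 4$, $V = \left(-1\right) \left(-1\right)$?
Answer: $\frac{11544}{7} \approx 1649.1$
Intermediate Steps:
$V = 1$
$x{\left(w \right)} = 2 + \frac{4 + w}{2 w}$ ($x{\left(w \right)} = 2 + \frac{w + 4}{w + w} = 2 + \frac{4 + w}{2 w}$)
$- 37 x{\left(7 \right)} \left(\left(V - 1\right) - 16\right) = - 37 \left(\frac{5}{2} + \frac{2}{7}\right) \left(\left(1 - 1\right) - 16\right) = - 37 \left(\frac{5}{2} + 2 \cdot \frac{1}{7}\right) \left(\left(1 - 1\right) - 16\right) = - 37 \left(\frac{5}{2} + \frac{2}{7}\right) \left(0 - 16\right) = \left(-37\right) \frac{39}{14} \left(-16\right) = \left(- \frac{1443}{14}\right) \left(-16\right) = \frac{11544}{7}$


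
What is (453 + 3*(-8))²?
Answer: 184041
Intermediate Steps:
(453 + 3*(-8))² = (453 - 24)² = 429² = 184041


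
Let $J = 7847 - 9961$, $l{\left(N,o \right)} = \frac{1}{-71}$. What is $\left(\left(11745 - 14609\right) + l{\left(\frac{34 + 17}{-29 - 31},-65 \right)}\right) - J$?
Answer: $- \frac{53251}{71} \approx -750.01$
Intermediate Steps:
$l{\left(N,o \right)} = - \frac{1}{71}$
$J = -2114$ ($J = 7847 - 9961 = -2114$)
$\left(\left(11745 - 14609\right) + l{\left(\frac{34 + 17}{-29 - 31},-65 \right)}\right) - J = \left(\left(11745 - 14609\right) - \frac{1}{71}\right) - -2114 = \left(-2864 - \frac{1}{71}\right) + 2114 = - \frac{203345}{71} + 2114 = - \frac{53251}{71}$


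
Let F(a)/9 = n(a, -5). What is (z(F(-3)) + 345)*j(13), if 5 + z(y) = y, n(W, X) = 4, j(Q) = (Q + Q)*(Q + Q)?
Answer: 254176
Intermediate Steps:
j(Q) = 4*Q² (j(Q) = (2*Q)*(2*Q) = 4*Q²)
F(a) = 36 (F(a) = 9*4 = 36)
z(y) = -5 + y
(z(F(-3)) + 345)*j(13) = ((-5 + 36) + 345)*(4*13²) = (31 + 345)*(4*169) = 376*676 = 254176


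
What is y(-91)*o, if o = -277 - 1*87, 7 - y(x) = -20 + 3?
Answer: -8736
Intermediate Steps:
y(x) = 24 (y(x) = 7 - (-20 + 3) = 7 - 1*(-17) = 7 + 17 = 24)
o = -364 (o = -277 - 87 = -364)
y(-91)*o = 24*(-364) = -8736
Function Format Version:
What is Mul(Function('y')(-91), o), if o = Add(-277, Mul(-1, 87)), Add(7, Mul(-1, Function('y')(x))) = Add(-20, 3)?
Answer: -8736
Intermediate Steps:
Function('y')(x) = 24 (Function('y')(x) = Add(7, Mul(-1, Add(-20, 3))) = Add(7, Mul(-1, -17)) = Add(7, 17) = 24)
o = -364 (o = Add(-277, -87) = -364)
Mul(Function('y')(-91), o) = Mul(24, -364) = -8736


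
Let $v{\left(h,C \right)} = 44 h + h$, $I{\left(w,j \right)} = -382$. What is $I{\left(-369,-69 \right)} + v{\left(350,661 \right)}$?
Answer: $15368$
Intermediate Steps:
$v{\left(h,C \right)} = 45 h$
$I{\left(-369,-69 \right)} + v{\left(350,661 \right)} = -382 + 45 \cdot 350 = -382 + 15750 = 15368$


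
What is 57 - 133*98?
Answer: -12977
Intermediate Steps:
57 - 133*98 = 57 - 13034 = -12977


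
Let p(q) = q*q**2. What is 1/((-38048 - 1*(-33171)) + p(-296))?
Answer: -1/25939213 ≈ -3.8552e-8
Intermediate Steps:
p(q) = q**3
1/((-38048 - 1*(-33171)) + p(-296)) = 1/((-38048 - 1*(-33171)) + (-296)**3) = 1/((-38048 + 33171) - 25934336) = 1/(-4877 - 25934336) = 1/(-25939213) = -1/25939213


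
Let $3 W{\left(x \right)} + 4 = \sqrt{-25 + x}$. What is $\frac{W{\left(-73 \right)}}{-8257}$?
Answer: $\frac{4}{24771} - \frac{7 i \sqrt{2}}{24771} \approx 0.00016148 - 0.00039964 i$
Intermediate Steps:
$W{\left(x \right)} = - \frac{4}{3} + \frac{\sqrt{-25 + x}}{3}$
$\frac{W{\left(-73 \right)}}{-8257} = \frac{- \frac{4}{3} + \frac{\sqrt{-25 - 73}}{3}}{-8257} = \left(- \frac{4}{3} + \frac{\sqrt{-98}}{3}\right) \left(- \frac{1}{8257}\right) = \left(- \frac{4}{3} + \frac{7 i \sqrt{2}}{3}\right) \left(- \frac{1}{8257}\right) = \frac{4}{24771} - \frac{7 i \sqrt{2}}{24771}$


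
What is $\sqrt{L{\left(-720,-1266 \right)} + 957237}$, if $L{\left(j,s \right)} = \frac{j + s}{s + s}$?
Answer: $\frac{\sqrt{170468733590}}{422} \approx 978.39$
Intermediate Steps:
$L{\left(j,s \right)} = \frac{j + s}{2 s}$
$\sqrt{L{\left(-720,-1266 \right)} + 957237} = \sqrt{\frac{-720 - 1266}{2 \left(-1266\right)} + 957237} = \sqrt{\frac{1}{2} \left(- \frac{1}{1266}\right) \left(-1986\right) + 957237} = \sqrt{\frac{331}{422} + 957237} = \sqrt{\frac{403954345}{422}} = \frac{\sqrt{170468733590}}{422}$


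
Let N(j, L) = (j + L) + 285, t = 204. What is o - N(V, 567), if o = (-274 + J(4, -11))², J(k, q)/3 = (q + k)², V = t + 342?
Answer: 14731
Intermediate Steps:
V = 546 (V = 204 + 342 = 546)
J(k, q) = 3*(k + q)² (J(k, q) = 3*(q + k)² = 3*(k + q)²)
N(j, L) = 285 + L + j (N(j, L) = (L + j) + 285 = 285 + L + j)
o = 16129 (o = (-274 + 3*(4 - 11)²)² = (-274 + 3*(-7)²)² = (-274 + 3*49)² = (-274 + 147)² = (-127)² = 16129)
o - N(V, 567) = 16129 - (285 + 567 + 546) = 16129 - 1*1398 = 16129 - 1398 = 14731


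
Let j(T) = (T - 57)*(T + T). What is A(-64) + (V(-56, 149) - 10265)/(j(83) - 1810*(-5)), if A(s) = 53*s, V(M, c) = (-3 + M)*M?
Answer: -45344433/13366 ≈ -3392.5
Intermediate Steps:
V(M, c) = M*(-3 + M)
j(T) = 2*T*(-57 + T) (j(T) = (-57 + T)*(2*T) = 2*T*(-57 + T))
A(-64) + (V(-56, 149) - 10265)/(j(83) - 1810*(-5)) = 53*(-64) + (-56*(-3 - 56) - 10265)/(2*83*(-57 + 83) - 1810*(-5)) = -3392 + (-56*(-59) - 10265)/(2*83*26 + 9050) = -3392 + (3304 - 10265)/(4316 + 9050) = -3392 - 6961/13366 = -45344433/13366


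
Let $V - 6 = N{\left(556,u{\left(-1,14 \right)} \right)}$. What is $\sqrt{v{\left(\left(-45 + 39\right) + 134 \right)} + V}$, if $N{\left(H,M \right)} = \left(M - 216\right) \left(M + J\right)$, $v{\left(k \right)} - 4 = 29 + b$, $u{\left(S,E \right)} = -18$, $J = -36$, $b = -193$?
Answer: $79 \sqrt{2} \approx 111.72$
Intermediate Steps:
$v{\left(k \right)} = -160$ ($v{\left(k \right)} = 4 + \left(29 - 193\right) = 4 - 164 = -160$)
$N{\left(H,M \right)} = \left(-216 + M\right) \left(-36 + M\right)$ ($N{\left(H,M \right)} = \left(M - 216\right) \left(M - 36\right) = \left(-216 + M\right) \left(-36 + M\right)$)
$V = 12642$ ($V = 6 + \left(7776 + \left(-18\right)^{2} - -4536\right) = 6 + \left(7776 + 324 + 4536\right) = 6 + 12636 = 12642$)
$\sqrt{v{\left(\left(-45 + 39\right) + 134 \right)} + V} = \sqrt{-160 + 12642} = \sqrt{12482} = 79 \sqrt{2}$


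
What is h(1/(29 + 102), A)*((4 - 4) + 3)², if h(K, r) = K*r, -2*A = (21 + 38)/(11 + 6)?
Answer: -531/4454 ≈ -0.11922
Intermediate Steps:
A = -59/34 (A = -(21 + 38)/(2*(11 + 6)) = -59/(2*17) = -½*59/17 = -59/34 ≈ -1.7353)
h(1/(29 + 102), A)*((4 - 4) + 3)² = (-59/34/(29 + 102))*((4 - 4) + 3)² = (-59/34/131)*(0 + 3)² = ((1/131)*(-59/34))*3² = -59/4454*9 = -531/4454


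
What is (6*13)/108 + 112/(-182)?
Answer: 25/234 ≈ 0.10684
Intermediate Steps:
(6*13)/108 + 112/(-182) = 78*(1/108) + 112*(-1/182) = 13/18 - 8/13 = 25/234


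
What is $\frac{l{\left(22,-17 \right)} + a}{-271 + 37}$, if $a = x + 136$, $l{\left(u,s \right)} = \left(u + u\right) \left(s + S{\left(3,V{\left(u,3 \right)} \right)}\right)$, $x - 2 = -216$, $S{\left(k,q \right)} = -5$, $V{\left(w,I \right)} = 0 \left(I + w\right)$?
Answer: $\frac{523}{117} \approx 4.4701$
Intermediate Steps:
$V{\left(w,I \right)} = 0$
$x = -214$ ($x = 2 - 216 = -214$)
$l{\left(u,s \right)} = 2 u \left(-5 + s\right)$ ($l{\left(u,s \right)} = \left(u + u\right) \left(s - 5\right) = 2 u \left(-5 + s\right)$)
$a = -78$ ($a = -214 + 136 = -78$)
$\frac{l{\left(22,-17 \right)} + a}{-271 + 37} = \frac{2 \cdot 22 \left(-5 - 17\right) - 78}{-271 + 37} = \frac{2 \cdot 22 \left(-22\right) - 78}{-234} = \left(-968 - 78\right) \left(- \frac{1}{234}\right) = \left(-1046\right) \left(- \frac{1}{234}\right) = \frac{523}{117}$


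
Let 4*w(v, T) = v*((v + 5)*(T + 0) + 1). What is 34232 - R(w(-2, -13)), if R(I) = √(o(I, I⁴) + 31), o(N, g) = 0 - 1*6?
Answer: 34227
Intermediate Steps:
o(N, g) = -6 (o(N, g) = 0 - 6 = -6)
w(v, T) = v*(1 + T*(5 + v))/4 (w(v, T) = (v*((v + 5)*(T + 0) + 1))/4 = (v*((5 + v)*T + 1))/4 = (v*(T*(5 + v) + 1))/4 = (v*(1 + T*(5 + v)))/4 = v*(1 + T*(5 + v))/4)
R(I) = 5 (R(I) = √(-6 + 31) = √25 = 5)
34232 - R(w(-2, -13)) = 34232 - 1*5 = 34232 - 5 = 34227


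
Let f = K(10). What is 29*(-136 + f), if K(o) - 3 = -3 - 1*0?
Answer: -3944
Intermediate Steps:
K(o) = 0 (K(o) = 3 + (-3 - 1*0) = 3 + (-3 + 0) = 3 - 3 = 0)
f = 0
29*(-136 + f) = 29*(-136 + 0) = 29*(-136) = -3944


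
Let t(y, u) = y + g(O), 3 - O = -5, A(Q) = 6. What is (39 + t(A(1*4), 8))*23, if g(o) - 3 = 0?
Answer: 1104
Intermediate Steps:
O = 8 (O = 3 - 1*(-5) = 3 + 5 = 8)
g(o) = 3 (g(o) = 3 + 0 = 3)
t(y, u) = 3 + y (t(y, u) = y + 3 = 3 + y)
(39 + t(A(1*4), 8))*23 = (39 + (3 + 6))*23 = (39 + 9)*23 = 48*23 = 1104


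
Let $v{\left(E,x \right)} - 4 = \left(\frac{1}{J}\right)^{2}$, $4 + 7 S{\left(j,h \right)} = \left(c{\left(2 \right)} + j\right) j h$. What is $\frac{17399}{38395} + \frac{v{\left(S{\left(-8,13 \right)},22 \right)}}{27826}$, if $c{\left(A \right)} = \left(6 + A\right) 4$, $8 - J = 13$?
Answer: $\frac{2421498449}{5341896350} \approx 0.4533$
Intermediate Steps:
$J = -5$ ($J = 8 - 13 = -5$)
$c{\left(A \right)} = 24 + 4 A$
$S{\left(j,h \right)} = - \frac{4}{7} + \frac{h j \left(32 + j\right)}{7}$ ($S{\left(j,h \right)} = - \frac{4}{7} + \frac{\left(\left(24 + 4 \cdot 2\right) + j\right) j h}{7} = - \frac{4}{7} + \frac{\left(\left(24 + 8\right) + j\right) h j}{7} = - \frac{4}{7} + \frac{\left(32 + j\right) h j}{7} = - \frac{4}{7} + \frac{h j \left(32 + j\right)}{7}$)
$v{\left(E,x \right)} = \frac{101}{25}$ ($v{\left(E,x \right)} = 4 + \left(\frac{1}{-5}\right)^{2} = 4 + \left(- \frac{1}{5}\right)^{2} = 4 + \frac{1}{25} = \frac{101}{25}$)
$\frac{17399}{38395} + \frac{v{\left(S{\left(-8,13 \right)},22 \right)}}{27826} = \frac{17399}{38395} + \frac{101}{25 \cdot 27826} = 17399 \cdot \frac{1}{38395} + \frac{101}{25} \cdot \frac{1}{27826} = \frac{17399}{38395} + \frac{101}{695650} = \frac{2421498449}{5341896350}$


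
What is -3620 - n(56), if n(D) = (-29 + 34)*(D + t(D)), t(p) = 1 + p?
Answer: -4185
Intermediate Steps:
n(D) = 5 + 10*D (n(D) = (-29 + 34)*(D + (1 + D)) = 5*(1 + 2*D) = 5 + 10*D)
-3620 - n(56) = -3620 - (5 + 10*56) = -3620 - (5 + 560) = -3620 - 1*565 = -3620 - 565 = -4185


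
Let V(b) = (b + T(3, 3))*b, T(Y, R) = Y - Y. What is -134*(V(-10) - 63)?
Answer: -4958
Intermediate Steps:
T(Y, R) = 0
V(b) = b² (V(b) = (b + 0)*b = b*b = b²)
-134*(V(-10) - 63) = -134*((-10)² - 63) = -134*(100 - 63) = -134*37 = -4958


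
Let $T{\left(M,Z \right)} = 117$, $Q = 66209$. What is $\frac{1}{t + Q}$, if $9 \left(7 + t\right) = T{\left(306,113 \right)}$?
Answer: $\frac{1}{66215} \approx 1.5102 \cdot 10^{-5}$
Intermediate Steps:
$t = 6$ ($t = -7 + \frac{1}{9} \cdot 117 = -7 + 13 = 6$)
$\frac{1}{t + Q} = \frac{1}{6 + 66209} = \frac{1}{66215}$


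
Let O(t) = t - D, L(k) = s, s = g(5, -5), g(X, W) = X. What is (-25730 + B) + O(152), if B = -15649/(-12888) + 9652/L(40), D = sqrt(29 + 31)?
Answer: -1523773099/64440 - 2*sqrt(15) ≈ -23654.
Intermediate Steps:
s = 5
L(k) = 5
D = 2*sqrt(15) (D = sqrt(60) = 2*sqrt(15) ≈ 7.7460)
B = 124473221/64440 (B = -15649/(-12888) + 9652/5 = -15649*(-1/12888) + 9652*(1/5) = 15649/12888 + 9652/5 = 124473221/64440 ≈ 1931.6)
O(t) = t - 2*sqrt(15)
(-25730 + B) + O(152) = (-25730 + 124473221/64440) + (152 - 2*sqrt(15)) = -1533567979/64440 + (152 - 2*sqrt(15)) = -1523773099/64440 - 2*sqrt(15)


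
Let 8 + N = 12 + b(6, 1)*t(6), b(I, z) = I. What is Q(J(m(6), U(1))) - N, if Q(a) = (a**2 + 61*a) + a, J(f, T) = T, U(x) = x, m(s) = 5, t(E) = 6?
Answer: 23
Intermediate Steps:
Q(a) = a**2 + 62*a
N = 40 (N = -8 + (12 + 6*6) = -8 + (12 + 36) = -8 + 48 = 40)
Q(J(m(6), U(1))) - N = 1*(62 + 1) - 1*40 = 1*63 - 40 = 63 - 40 = 23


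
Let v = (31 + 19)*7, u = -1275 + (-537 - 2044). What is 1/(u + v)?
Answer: -1/3506 ≈ -0.00028523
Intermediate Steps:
u = -3856 (u = -1275 - 2581 = -3856)
v = 350 (v = 50*7 = 350)
1/(u + v) = 1/(-3856 + 350) = 1/(-3506) = -1/3506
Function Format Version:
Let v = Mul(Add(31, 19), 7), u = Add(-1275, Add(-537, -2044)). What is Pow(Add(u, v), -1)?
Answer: Rational(-1, 3506) ≈ -0.00028523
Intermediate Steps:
u = -3856 (u = Add(-1275, -2581) = -3856)
v = 350 (v = Mul(50, 7) = 350)
Pow(Add(u, v), -1) = Pow(Add(-3856, 350), -1) = Pow(-3506, -1) = Rational(-1, 3506)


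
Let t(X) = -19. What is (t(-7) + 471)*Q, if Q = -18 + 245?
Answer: 102604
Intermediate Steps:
Q = 227
(t(-7) + 471)*Q = (-19 + 471)*227 = 452*227 = 102604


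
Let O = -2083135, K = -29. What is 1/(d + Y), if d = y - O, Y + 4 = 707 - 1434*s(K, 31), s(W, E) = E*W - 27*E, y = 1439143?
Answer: 1/6012405 ≈ 1.6632e-7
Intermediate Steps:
s(W, E) = -27*E + E*W
Y = 2490127 (Y = -4 + (707 - 44454*(-27 - 29)) = -4 + (707 - 44454*(-56)) = -4 + (707 - 1434*(-1736)) = -4 + (707 + 2489424) = -4 + 2490131 = 2490127)
d = 3522278 (d = 1439143 - 1*(-2083135) = 1439143 + 2083135 = 3522278)
1/(d + Y) = 1/(3522278 + 2490127) = 1/6012405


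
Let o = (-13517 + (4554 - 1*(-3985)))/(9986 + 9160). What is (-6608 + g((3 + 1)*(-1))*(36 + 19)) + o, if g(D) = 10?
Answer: -57995723/9573 ≈ -6058.3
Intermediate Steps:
o = -2489/9573 (o = (-13517 + (4554 + 3985))/19146 = (-13517 + 8539)*(1/19146) = -4978*1/19146 = -2489/9573 ≈ -0.26000)
(-6608 + g((3 + 1)*(-1))*(36 + 19)) + o = (-6608 + 10*(36 + 19)) - 2489/9573 = (-6608 + 10*55) - 2489/9573 = (-6608 + 550) - 2489/9573 = -6058 - 2489/9573 = -57995723/9573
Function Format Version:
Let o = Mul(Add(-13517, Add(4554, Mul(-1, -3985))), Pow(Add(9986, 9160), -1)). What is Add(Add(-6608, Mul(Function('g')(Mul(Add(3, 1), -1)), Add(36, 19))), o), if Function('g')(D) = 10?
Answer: Rational(-57995723, 9573) ≈ -6058.3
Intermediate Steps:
o = Rational(-2489, 9573) (o = Mul(Add(-13517, Add(4554, 3985)), Pow(19146, -1)) = Mul(Add(-13517, 8539), Rational(1, 19146)) = Mul(-4978, Rational(1, 19146)) = Rational(-2489, 9573) ≈ -0.26000)
Add(Add(-6608, Mul(Function('g')(Mul(Add(3, 1), -1)), Add(36, 19))), o) = Add(Add(-6608, Mul(10, Add(36, 19))), Rational(-2489, 9573)) = Add(Add(-6608, Mul(10, 55)), Rational(-2489, 9573)) = Add(Add(-6608, 550), Rational(-2489, 9573)) = Add(-6058, Rational(-2489, 9573)) = Rational(-57995723, 9573)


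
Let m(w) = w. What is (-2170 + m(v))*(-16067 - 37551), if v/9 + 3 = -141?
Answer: 185839988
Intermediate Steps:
v = -1296 (v = -27 + 9*(-141) = -27 - 1269 = -1296)
(-2170 + m(v))*(-16067 - 37551) = (-2170 - 1296)*(-16067 - 37551) = -3466*(-53618) = 185839988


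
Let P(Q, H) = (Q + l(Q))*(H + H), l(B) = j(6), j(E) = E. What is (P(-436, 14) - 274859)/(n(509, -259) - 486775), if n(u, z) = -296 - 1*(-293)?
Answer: 286899/486778 ≈ 0.58938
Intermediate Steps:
l(B) = 6
P(Q, H) = 2*H*(6 + Q) (P(Q, H) = (Q + 6)*(H + H) = (6 + Q)*(2*H) = 2*H*(6 + Q))
n(u, z) = -3 (n(u, z) = -296 + 293 = -3)
(P(-436, 14) - 274859)/(n(509, -259) - 486775) = (2*14*(6 - 436) - 274859)/(-3 - 486775) = (2*14*(-430) - 274859)/(-486778) = (-12040 - 274859)*(-1/486778) = -286899*(-1/486778) = 286899/486778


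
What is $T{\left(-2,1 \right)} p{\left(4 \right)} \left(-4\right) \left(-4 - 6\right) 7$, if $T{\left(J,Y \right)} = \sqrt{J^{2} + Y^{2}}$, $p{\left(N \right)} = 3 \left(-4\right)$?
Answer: $- 3360 \sqrt{5} \approx -7513.2$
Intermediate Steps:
$p{\left(N \right)} = -12$
$T{\left(-2,1 \right)} p{\left(4 \right)} \left(-4\right) \left(-4 - 6\right) 7 = \sqrt{\left(-2\right)^{2} + 1^{2}} \left(-12\right) \left(-4\right) \left(-4 - 6\right) 7 = \sqrt{4 + 1} \cdot 48 \left(-4 - 6\right) 7 = \sqrt{5} \cdot 48 \left(-10\right) 7 = \sqrt{5} \left(-480\right) 7 = - 480 \sqrt{5} \cdot 7 = - 3360 \sqrt{5}$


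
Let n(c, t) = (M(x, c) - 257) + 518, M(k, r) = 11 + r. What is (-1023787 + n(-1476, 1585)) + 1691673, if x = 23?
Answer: 666682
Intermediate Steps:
n(c, t) = 272 + c (n(c, t) = ((11 + c) - 257) + 518 = (-246 + c) + 518 = 272 + c)
(-1023787 + n(-1476, 1585)) + 1691673 = (-1023787 + (272 - 1476)) + 1691673 = (-1023787 - 1204) + 1691673 = -1024991 + 1691673 = 666682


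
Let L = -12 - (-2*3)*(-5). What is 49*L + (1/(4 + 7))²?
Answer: -249017/121 ≈ -2058.0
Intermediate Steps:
L = -42 (L = -12 - (-6)*(-5) = -12 - 1*30 = -12 - 30 = -42)
49*L + (1/(4 + 7))² = 49*(-42) + (1/(4 + 7))² = -2058 + (1/11)² = -2058 + 1/121 = -249017/121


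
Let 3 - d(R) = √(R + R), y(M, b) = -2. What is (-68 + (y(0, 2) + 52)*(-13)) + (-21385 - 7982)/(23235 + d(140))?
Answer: -194202781849/270002182 - 29367*√70/270002182 ≈ -719.26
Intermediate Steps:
d(R) = 3 - √2*√R (d(R) = 3 - √(R + R) = 3 - √(2*R) = 3 - √2*√R)
(-68 + (y(0, 2) + 52)*(-13)) + (-21385 - 7982)/(23235 + d(140)) = (-68 + (-2 + 52)*(-13)) + (-21385 - 7982)/(23235 + (3 - √2*√140)) = (-68 + 50*(-13)) - 29367/(23235 + (3 - √2*2*√35)) = (-68 - 650) - 29367/(23235 + (3 - 2*√70)) = -718 - 29367/(23238 - 2*√70)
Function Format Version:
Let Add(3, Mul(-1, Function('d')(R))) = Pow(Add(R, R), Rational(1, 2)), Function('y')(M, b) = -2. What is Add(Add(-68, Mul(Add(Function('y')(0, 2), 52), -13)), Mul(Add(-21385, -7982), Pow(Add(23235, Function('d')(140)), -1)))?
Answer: Add(Rational(-194202781849, 270002182), Mul(Rational(-29367, 270002182), Pow(70, Rational(1, 2)))) ≈ -719.26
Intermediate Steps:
Function('d')(R) = Add(3, Mul(-1, Pow(2, Rational(1, 2)), Pow(R, Rational(1, 2)))) (Function('d')(R) = Add(3, Mul(-1, Pow(Add(R, R), Rational(1, 2)))) = Add(3, Mul(-1, Pow(Mul(2, R), Rational(1, 2)))) = Add(3, Mul(-1, Mul(Pow(2, Rational(1, 2)), Pow(R, Rational(1, 2))))) = Add(3, Mul(-1, Pow(2, Rational(1, 2)), Pow(R, Rational(1, 2)))))
Add(Add(-68, Mul(Add(Function('y')(0, 2), 52), -13)), Mul(Add(-21385, -7982), Pow(Add(23235, Function('d')(140)), -1))) = Add(Add(-68, Mul(Add(-2, 52), -13)), Mul(Add(-21385, -7982), Pow(Add(23235, Add(3, Mul(-1, Pow(2, Rational(1, 2)), Pow(140, Rational(1, 2))))), -1))) = Add(Add(-68, Mul(50, -13)), Mul(-29367, Pow(Add(23235, Add(3, Mul(-1, Pow(2, Rational(1, 2)), Mul(2, Pow(35, Rational(1, 2)))))), -1))) = Add(Add(-68, -650), Mul(-29367, Pow(Add(23235, Add(3, Mul(-2, Pow(70, Rational(1, 2))))), -1))) = Add(-718, Mul(-29367, Pow(Add(23238, Mul(-2, Pow(70, Rational(1, 2)))), -1)))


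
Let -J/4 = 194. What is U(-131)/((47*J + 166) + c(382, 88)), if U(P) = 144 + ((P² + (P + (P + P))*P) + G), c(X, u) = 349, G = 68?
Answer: -68856/35957 ≈ -1.9150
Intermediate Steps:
J = -776 (J = -4*194 = -776)
U(P) = 212 + 4*P² (U(P) = 144 + ((P² + (P + (P + P))*P) + 68) = 144 + ((P² + (P + 2*P)*P) + 68) = 144 + ((P² + (3*P)*P) + 68) = 144 + ((P² + 3*P²) + 68) = 144 + (4*P² + 68) = 144 + (68 + 4*P²) = 212 + 4*P²)
U(-131)/((47*J + 166) + c(382, 88)) = (212 + 4*(-131)²)/((47*(-776) + 166) + 349) = (212 + 4*17161)/((-36472 + 166) + 349) = (212 + 68644)/(-36306 + 349) = 68856/(-35957) = 68856*(-1/35957) = -68856/35957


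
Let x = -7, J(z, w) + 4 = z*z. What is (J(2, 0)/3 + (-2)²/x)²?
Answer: 16/49 ≈ 0.32653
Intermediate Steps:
J(z, w) = -4 + z² (J(z, w) = -4 + z*z = -4 + z²)
(J(2, 0)/3 + (-2)²/x)² = ((-4 + 2²)/3 + (-2)²/(-7))² = ((-4 + 4)*(⅓) + 4*(-⅐))² = (0*(⅓) - 4/7)² = (0 - 4/7)² = (-4/7)² = 16/49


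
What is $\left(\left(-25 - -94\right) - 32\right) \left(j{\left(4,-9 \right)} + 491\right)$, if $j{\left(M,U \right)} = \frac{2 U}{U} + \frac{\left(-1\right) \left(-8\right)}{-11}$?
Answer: $\frac{200355}{11} \approx 18214.0$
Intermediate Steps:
$j{\left(M,U \right)} = \frac{14}{11}$ ($j{\left(M,U \right)} = 2 + 8 \left(- \frac{1}{11}\right) = 2 - \frac{8}{11} = \frac{14}{11}$)
$\left(\left(-25 - -94\right) - 32\right) \left(j{\left(4,-9 \right)} + 491\right) = \left(\left(-25 - -94\right) - 32\right) \left(\frac{14}{11} + 491\right) = \left(\left(-25 + 94\right) - 32\right) \frac{5415}{11} = \left(69 - 32\right) \frac{5415}{11} = 37 \cdot \frac{5415}{11} = \frac{200355}{11}$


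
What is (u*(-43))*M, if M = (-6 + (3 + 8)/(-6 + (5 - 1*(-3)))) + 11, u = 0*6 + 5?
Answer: -4515/2 ≈ -2257.5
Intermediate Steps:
u = 5 (u = 0 + 5 = 5)
M = 21/2 (M = (-6 + 11/(-6 + (5 + 3))) + 11 = (-6 + 11/(-6 + 8)) + 11 = (-6 + 11/2) + 11 = -½ + 11 = 21/2 ≈ 10.500)
(u*(-43))*M = (5*(-43))*(21/2) = -215*21/2 = -4515/2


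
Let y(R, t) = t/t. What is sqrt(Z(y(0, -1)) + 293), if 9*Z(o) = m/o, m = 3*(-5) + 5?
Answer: sqrt(2627)/3 ≈ 17.085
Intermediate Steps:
m = -10 (m = -15 + 5 = -10)
y(R, t) = 1
Z(o) = -10/(9*o) (Z(o) = (-10/o)/9 = -10/(9*o))
sqrt(Z(y(0, -1)) + 293) = sqrt(-10/9/1 + 293) = sqrt(-10/9*1 + 293) = sqrt(-10/9 + 293) = sqrt(2627/9) = sqrt(2627)/3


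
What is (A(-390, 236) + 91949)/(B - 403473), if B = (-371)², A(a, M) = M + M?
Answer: -13203/37976 ≈ -0.34767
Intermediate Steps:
A(a, M) = 2*M
B = 137641
(A(-390, 236) + 91949)/(B - 403473) = (2*236 + 91949)/(137641 - 403473) = (472 + 91949)/(-265832) = 92421*(-1/265832) = -13203/37976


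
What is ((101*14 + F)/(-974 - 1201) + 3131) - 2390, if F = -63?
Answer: 1610324/2175 ≈ 740.38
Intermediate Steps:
((101*14 + F)/(-974 - 1201) + 3131) - 2390 = ((101*14 - 63)/(-974 - 1201) + 3131) - 2390 = ((1414 - 63)/(-2175) + 3131) - 2390 = (1351*(-1/2175) + 3131) - 2390 = (-1351/2175 + 3131) - 2390 = 6808574/2175 - 2390 = 1610324/2175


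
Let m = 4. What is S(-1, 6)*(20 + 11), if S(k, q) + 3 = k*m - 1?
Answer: -248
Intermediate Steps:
S(k, q) = -4 + 4*k (S(k, q) = -3 + (k*4 - 1) = -3 + (4*k - 1) = -3 + (-1 + 4*k) = -4 + 4*k)
S(-1, 6)*(20 + 11) = (-4 + 4*(-1))*(20 + 11) = (-4 - 4)*31 = -8*31 = -248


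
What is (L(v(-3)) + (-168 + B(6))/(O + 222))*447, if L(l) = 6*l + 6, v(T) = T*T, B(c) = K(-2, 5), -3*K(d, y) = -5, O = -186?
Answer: 891169/36 ≈ 24755.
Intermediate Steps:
K(d, y) = 5/3 (K(d, y) = -1/3*(-5) = 5/3)
B(c) = 5/3
v(T) = T**2
L(l) = 6 + 6*l
(L(v(-3)) + (-168 + B(6))/(O + 222))*447 = ((6 + 6*(-3)**2) + (-168 + 5/3)/(-186 + 222))*447 = ((6 + 6*9) - 499/3/36)*447 = ((6 + 54) - 499/3*1/36)*447 = (60 - 499/108)*447 = (5981/108)*447 = 891169/36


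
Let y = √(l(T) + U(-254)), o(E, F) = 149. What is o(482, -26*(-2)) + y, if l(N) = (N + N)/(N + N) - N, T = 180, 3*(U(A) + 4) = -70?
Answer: 149 + I*√1857/3 ≈ 149.0 + 14.364*I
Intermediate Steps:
U(A) = -82/3 (U(A) = -4 + (⅓)*(-70) = -4 - 70/3 = -82/3)
l(N) = 1 - N (l(N) = (2*N)/((2*N)) - N = (2*N)*(1/(2*N)) - N = 1 - N)
y = I*√1857/3 (y = √((1 - 1*180) - 82/3) = √((1 - 180) - 82/3) = √(-179 - 82/3) = √(-619/3) = I*√1857/3 ≈ 14.364*I)
o(482, -26*(-2)) + y = 149 + I*√1857/3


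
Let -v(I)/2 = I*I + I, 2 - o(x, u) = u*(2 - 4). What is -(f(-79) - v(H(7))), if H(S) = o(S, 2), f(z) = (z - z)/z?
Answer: -84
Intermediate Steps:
o(x, u) = 2 + 2*u (o(x, u) = 2 - u*(2 - 4) = 2 - u*(-2) = 2 - (-2)*u = 2 + 2*u)
f(z) = 0 (f(z) = 0/z = 0)
H(S) = 6 (H(S) = 2 + 2*2 = 2 + 4 = 6)
v(I) = -2*I - 2*I² (v(I) = -2*(I*I + I) = -2*(I² + I) = -2*(I + I²) = -2*I - 2*I²)
-(f(-79) - v(H(7))) = -(0 - (-2)*6*(1 + 6)) = -(0 - (-2)*6*7) = -(0 - 1*(-84)) = -(0 + 84) = -1*84 = -84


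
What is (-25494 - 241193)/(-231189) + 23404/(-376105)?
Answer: 94891566779/86951338845 ≈ 1.0913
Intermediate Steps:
(-25494 - 241193)/(-231189) + 23404/(-376105) = -266687*(-1/231189) + 23404*(-1/376105) = 266687/231189 - 23404/376105 = 94891566779/86951338845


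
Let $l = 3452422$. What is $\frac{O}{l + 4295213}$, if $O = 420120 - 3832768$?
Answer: $- \frac{3412648}{7747635} \approx -0.44048$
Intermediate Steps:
$O = -3412648$
$\frac{O}{l + 4295213} = - \frac{3412648}{3452422 + 4295213} = - \frac{3412648}{7747635}$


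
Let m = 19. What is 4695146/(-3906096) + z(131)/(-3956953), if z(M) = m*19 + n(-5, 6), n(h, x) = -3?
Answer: -9289935216253/7728119142744 ≈ -1.2021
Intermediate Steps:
z(M) = 358 (z(M) = 19*19 - 3 = 361 - 3 = 358)
4695146/(-3906096) + z(131)/(-3956953) = 4695146/(-3906096) + 358/(-3956953) = 4695146*(-1/3906096) + 358*(-1/3956953) = -2347573/1953048 - 358/3956953 = -9289935216253/7728119142744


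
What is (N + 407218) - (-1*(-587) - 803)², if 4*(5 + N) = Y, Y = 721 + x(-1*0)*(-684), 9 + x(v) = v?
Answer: 1449105/4 ≈ 3.6228e+5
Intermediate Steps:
x(v) = -9 + v
Y = 6877 (Y = 721 + (-9 - 1*0)*(-684) = 721 + (-9 + 0)*(-684) = 721 - 9*(-684) = 721 + 6156 = 6877)
N = 6857/4 (N = -5 + (¼)*6877 = -5 + 6877/4 = 6857/4 ≈ 1714.3)
(N + 407218) - (-1*(-587) - 803)² = (6857/4 + 407218) - (-1*(-587) - 803)² = 1635729/4 - (587 - 803)² = 1635729/4 - 1*(-216)² = 1635729/4 - 1*46656 = 1635729/4 - 46656 = 1449105/4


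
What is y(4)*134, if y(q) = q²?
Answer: 2144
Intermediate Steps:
y(4)*134 = 4²*134 = 16*134 = 2144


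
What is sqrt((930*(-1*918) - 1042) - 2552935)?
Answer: I*sqrt(3407717) ≈ 1846.0*I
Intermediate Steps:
sqrt((930*(-1*918) - 1042) - 2552935) = sqrt((930*(-918) - 1042) - 2552935) = sqrt((-853740 - 1042) - 2552935) = sqrt(-854782 - 2552935) = sqrt(-3407717) = I*sqrt(3407717)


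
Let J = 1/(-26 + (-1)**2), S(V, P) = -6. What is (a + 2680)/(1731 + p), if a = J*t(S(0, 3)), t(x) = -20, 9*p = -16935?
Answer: -10053/565 ≈ -17.793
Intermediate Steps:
p = -5645/3 (p = (1/9)*(-16935) = -5645/3 ≈ -1881.7)
J = -1/25 (J = 1/(-26 + 1) = 1/(-25) = -1/25 ≈ -0.040000)
a = 4/5 (a = -1/25*(-20) = 4/5 ≈ 0.80000)
(a + 2680)/(1731 + p) = (4/5 + 2680)/(1731 - 5645/3) = 13404/(5*(-452/3)) = (13404/5)*(-3/452) = -10053/565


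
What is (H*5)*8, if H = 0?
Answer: 0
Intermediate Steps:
(H*5)*8 = (0*5)*8 = 0*8 = 0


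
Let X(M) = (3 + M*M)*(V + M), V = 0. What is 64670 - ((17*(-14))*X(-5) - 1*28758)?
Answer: 60108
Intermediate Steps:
X(M) = M*(3 + M²) (X(M) = (3 + M*M)*(0 + M) = (3 + M²)*M = M*(3 + M²))
64670 - ((17*(-14))*X(-5) - 1*28758) = 64670 - ((17*(-14))*(-5*(3 + (-5)²)) - 1*28758) = 64670 - (-(-1190)*(3 + 25) - 28758) = 64670 - (-(-1190)*28 - 28758) = 64670 - (-238*(-140) - 28758) = 64670 - (33320 - 28758) = 64670 - 1*4562 = 64670 - 4562 = 60108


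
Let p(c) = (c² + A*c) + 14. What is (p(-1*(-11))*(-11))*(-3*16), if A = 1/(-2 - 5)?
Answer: 493152/7 ≈ 70450.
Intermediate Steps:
A = -⅐ (A = 1/(-7) = -⅐ ≈ -0.14286)
p(c) = 14 + c² - c/7 (p(c) = (c² - c/7) + 14 = 14 + c² - c/7)
(p(-1*(-11))*(-11))*(-3*16) = ((14 + (-1*(-11))² - (-1)*(-11)/7)*(-11))*(-3*16) = ((14 + 11² - ⅐*11)*(-11))*(-48) = ((14 + 121 - 11/7)*(-11))*(-48) = ((934/7)*(-11))*(-48) = -10274/7*(-48) = 493152/7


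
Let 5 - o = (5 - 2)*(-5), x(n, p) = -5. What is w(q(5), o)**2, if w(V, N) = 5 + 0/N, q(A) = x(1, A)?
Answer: 25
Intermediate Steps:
q(A) = -5
o = 20 (o = 5 - (5 - 2)*(-5) = 5 - 3*(-5) = 5 - 1*(-15) = 5 + 15 = 20)
w(V, N) = 5 (w(V, N) = 5 + 0 = 5)
w(q(5), o)**2 = 5**2 = 25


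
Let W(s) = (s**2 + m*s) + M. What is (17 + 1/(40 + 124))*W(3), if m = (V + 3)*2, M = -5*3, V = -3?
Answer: -8367/82 ≈ -102.04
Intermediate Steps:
M = -15
m = 0 (m = (-3 + 3)*2 = 0*2 = 0)
W(s) = -15 + s**2 (W(s) = (s**2 + 0*s) - 15 = (s**2 + 0) - 15 = s**2 - 15 = -15 + s**2)
(17 + 1/(40 + 124))*W(3) = (17 + 1/(40 + 124))*(-15 + 3**2) = (17 + 1/164)*(-15 + 9) = (17 + 1/164)*(-6) = (2789/164)*(-6) = -8367/82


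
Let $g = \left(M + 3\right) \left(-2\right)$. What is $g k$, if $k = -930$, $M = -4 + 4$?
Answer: $5580$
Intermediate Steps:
$M = 0$
$g = -6$ ($g = \left(0 + 3\right) \left(-2\right) = 3 \left(-2\right) = -6$)
$g k = \left(-6\right) \left(-930\right) = 5580$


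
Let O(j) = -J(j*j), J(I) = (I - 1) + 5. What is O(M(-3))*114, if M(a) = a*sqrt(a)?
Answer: 2622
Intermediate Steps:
M(a) = a**(3/2)
J(I) = 4 + I (J(I) = (-1 + I) + 5 = 4 + I)
O(j) = -4 - j**2 (O(j) = -(4 + j*j) = -(4 + j**2) = -4 - j**2)
O(M(-3))*114 = (-4 - ((-3)**(3/2))**2)*114 = (-4 - (-3*I*sqrt(3))**2)*114 = (-4 - 1*(-27))*114 = (-4 + 27)*114 = 23*114 = 2622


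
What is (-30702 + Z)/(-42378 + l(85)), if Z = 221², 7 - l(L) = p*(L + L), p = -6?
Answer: -18139/41351 ≈ -0.43866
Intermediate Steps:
l(L) = 7 + 12*L (l(L) = 7 - (-6)*(L + L) = 7 - (-6)*2*L = 7 - (-12)*L = 7 + 12*L)
Z = 48841
(-30702 + Z)/(-42378 + l(85)) = (-30702 + 48841)/(-42378 + (7 + 12*85)) = 18139/(-42378 + (7 + 1020)) = 18139/(-42378 + 1027) = 18139/(-41351) = 18139*(-1/41351) = -18139/41351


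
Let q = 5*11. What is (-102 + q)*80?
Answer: -3760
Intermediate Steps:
q = 55
(-102 + q)*80 = (-102 + 55)*80 = -47*80 = -3760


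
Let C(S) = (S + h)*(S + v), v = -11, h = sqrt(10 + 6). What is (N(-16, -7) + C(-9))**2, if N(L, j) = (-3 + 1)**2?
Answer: 10816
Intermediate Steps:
h = 4 (h = sqrt(16) = 4)
N(L, j) = 4 (N(L, j) = (-2)**2 = 4)
C(S) = (-11 + S)*(4 + S) (C(S) = (S + 4)*(S - 11) = (4 + S)*(-11 + S) = (-11 + S)*(4 + S))
(N(-16, -7) + C(-9))**2 = (4 + (-44 + (-9)**2 - 7*(-9)))**2 = (4 + (-44 + 81 + 63))**2 = (4 + 100)**2 = 104**2 = 10816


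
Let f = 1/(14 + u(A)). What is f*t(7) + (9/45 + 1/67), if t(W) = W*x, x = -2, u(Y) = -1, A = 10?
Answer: -3754/4355 ≈ -0.86200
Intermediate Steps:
t(W) = -2*W (t(W) = W*(-2) = -2*W)
f = 1/13 (f = 1/(14 - 1) = 1/13 ≈ 0.076923)
f*t(7) + (9/45 + 1/67) = (-2*7)/13 + (9/45 + 1/67) = (1/13)*(-14) + (9*(1/45) + 1*(1/67)) = -14/13 + (⅕ + 1/67) = -14/13 + 72/335 = -3754/4355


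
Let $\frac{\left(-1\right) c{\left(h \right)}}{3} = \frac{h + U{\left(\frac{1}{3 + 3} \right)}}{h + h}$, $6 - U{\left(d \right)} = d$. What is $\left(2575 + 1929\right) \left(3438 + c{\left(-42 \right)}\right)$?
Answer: $\frac{46436803}{3} \approx 1.5479 \cdot 10^{7}$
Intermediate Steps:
$U{\left(d \right)} = 6 - d$
$c{\left(h \right)} = - \frac{3 \left(\frac{35}{6} + h\right)}{2 h}$ ($c{\left(h \right)} = - 3 \frac{h + \left(6 - \frac{1}{3 + 3}\right)}{h + h} = - 3 \frac{h + \left(6 - \frac{1}{6}\right)}{2 h} = - 3 \left(h + \left(6 - \frac{1}{6}\right)\right) \frac{1}{2 h} = - 3 \left(h + \frac{35}{6}\right) \frac{1}{2 h} = - 3 \left(\frac{35}{6} + h\right) \frac{1}{2 h} = - 3 \frac{\frac{35}{6} + h}{2 h} = - \frac{3 \left(\frac{35}{6} + h\right)}{2 h}$)
$\left(2575 + 1929\right) \left(3438 + c{\left(-42 \right)}\right) = \left(2575 + 1929\right) \left(3438 + \frac{-35 - -252}{4 \left(-42\right)}\right) = 4504 \left(3438 + \frac{1}{4} \left(- \frac{1}{42}\right) \left(-35 + 252\right)\right) = 4504 \left(3438 + \frac{1}{4} \left(- \frac{1}{42}\right) 217\right) = 4504 \left(3438 - \frac{31}{24}\right) = 4504 \cdot \frac{82481}{24} = \frac{46436803}{3}$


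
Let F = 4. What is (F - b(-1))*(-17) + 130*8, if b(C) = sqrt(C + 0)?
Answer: 972 + 17*I ≈ 972.0 + 17.0*I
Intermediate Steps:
b(C) = sqrt(C)
(F - b(-1))*(-17) + 130*8 = (4 - sqrt(-1))*(-17) + 130*8 = (4 - I)*(-17) + 1040 = (-68 + 17*I) + 1040 = 972 + 17*I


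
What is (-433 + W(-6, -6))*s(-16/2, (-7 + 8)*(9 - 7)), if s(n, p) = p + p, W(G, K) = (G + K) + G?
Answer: -1804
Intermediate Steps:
W(G, K) = K + 2*G
s(n, p) = 2*p
(-433 + W(-6, -6))*s(-16/2, (-7 + 8)*(9 - 7)) = (-433 + (-6 + 2*(-6)))*(2*((-7 + 8)*(9 - 7))) = (-433 + (-6 - 12))*(2*(1*2)) = (-433 - 18)*(2*2) = -451*4 = -1804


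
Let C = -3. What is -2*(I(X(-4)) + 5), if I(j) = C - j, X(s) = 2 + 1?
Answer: 2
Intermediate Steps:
X(s) = 3
I(j) = -3 - j
-2*(I(X(-4)) + 5) = -2*((-3 - 1*3) + 5) = -2*((-3 - 3) + 5) = -2*(-6 + 5) = -2*(-1) = 2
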